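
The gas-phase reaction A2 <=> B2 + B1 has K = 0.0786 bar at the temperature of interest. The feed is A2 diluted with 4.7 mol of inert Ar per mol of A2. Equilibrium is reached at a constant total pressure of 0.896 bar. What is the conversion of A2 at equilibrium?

X = 0.514

Take 1 mol A2 as basis and let X be its fractional conversion, so ξ = X.
Mole table: n_A2 = 1 − X; n_B2 = X; n_B1 = X; n_I = 4.7 (inert).
Summing: n_T = 5.7 + X.
Mole fractions y_i = n_i/n_T; K = p_B2 p_B1 / (p_A2) with p_i = y_i·P.
This yields a degree-2 equation in X; solving on (0,1), X = 0.514.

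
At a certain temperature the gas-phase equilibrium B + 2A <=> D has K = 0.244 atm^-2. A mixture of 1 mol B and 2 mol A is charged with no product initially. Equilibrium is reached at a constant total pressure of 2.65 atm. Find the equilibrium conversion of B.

Basis: 1 mol B initially; let X = conversion of B. Extent ξ = X.
Moles: n_B = 1 − X; n_A = 2 − 2X; n_D = X.
Total moles n_T = 3 − 2X.
With p_i = (n_i/n_T)P, K = p_D / (p_B p_A^2).
Setting this equal to 0.244 atm^-2 and taking the physical root (0 < X < 1) gives X = 0.353.

X = 0.353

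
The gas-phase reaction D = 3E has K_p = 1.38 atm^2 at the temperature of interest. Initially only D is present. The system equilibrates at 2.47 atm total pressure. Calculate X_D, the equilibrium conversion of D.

X = 0.241

Let X = conversion of D (basis 1 mol D); extent of reaction ξ = X.
Moles: n_D = 1 − X; n_E = 3X.
Total moles n_T = 1 + 2X.
y_i = n_i/n_T, p_i = y_i·P. K_p = p_E^3 / (p_D).
Equating to 1.38 atm^2 and solving on 0 < X < 1: X = 0.241.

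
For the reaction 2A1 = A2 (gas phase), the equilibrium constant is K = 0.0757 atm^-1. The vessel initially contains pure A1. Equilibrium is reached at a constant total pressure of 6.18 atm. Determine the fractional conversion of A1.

X = 0.410

Take 1 mol A1 as basis and let X be its fractional conversion, so ξ = 0.5X.
At extent ξ: n_A1 = 1 − X; n_A2 = 0.5X.
Total moles n_T = 1 − 0.5X.
Mole fractions y_i = n_i/n_T; K = p_A2 / (p_A1^2) with p_i = y_i·P.
Setting this equal to 0.0757 atm^-1 and taking the physical root (0 < X < 1) gives X = 0.410.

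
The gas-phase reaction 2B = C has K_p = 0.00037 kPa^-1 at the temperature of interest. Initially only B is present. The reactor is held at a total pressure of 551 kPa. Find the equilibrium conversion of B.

Take 1 mol B as basis and let X be its fractional conversion, so ξ = 0.5X.
Mole table: n_B = 1 − X; n_C = 0.5X.
Total moles n_T = 1 − 0.5X.
Mole fractions y_i = n_i/n_T; K_p = p_C / (p_B^2) with p_i = y_i·P.
Setting this equal to 0.00037 kPa^-1 and taking the physical root (0 < X < 1) gives X = 0.258.

X = 0.258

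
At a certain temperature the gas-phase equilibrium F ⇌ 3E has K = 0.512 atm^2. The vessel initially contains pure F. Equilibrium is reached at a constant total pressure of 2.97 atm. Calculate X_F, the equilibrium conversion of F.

Let X = conversion of F (basis 1 mol F); extent of reaction ξ = X.
Moles: n_F = 1 − X; n_E = 3X.
n_T = Σnᵢ = 1 + 2X.
Mole fractions y_i = n_i/n_T; K = p_E^3 / (p_F) with p_i = y_i·P.
Equating to 0.512 atm^2 and solving on 0 < X < 1: X = 0.145.

X = 0.145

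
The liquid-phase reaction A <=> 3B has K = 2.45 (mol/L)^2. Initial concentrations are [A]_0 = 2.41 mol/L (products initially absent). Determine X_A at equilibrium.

Let X = conversion of A; extent ξ = 2.41·X mol/L.
Concentrations: [A] = 2.41 − 2.41X; [B] = 7.23X.
K = [B]^3 / ([A]).
Solving K = 2.45 for X ∈ (0,1): X = 0.229.

X = 0.229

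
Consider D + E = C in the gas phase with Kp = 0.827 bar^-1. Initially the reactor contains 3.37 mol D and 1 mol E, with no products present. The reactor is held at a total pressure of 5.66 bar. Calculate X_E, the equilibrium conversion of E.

X = 0.772

Let X = conversion of E (basis 1 mol E); extent of reaction ξ = X.
Moles: n_D = 3.37 − X; n_E = 1 − X; n_C = X.
n_T = Σnᵢ = 4.37 − X.
With p_i = (n_i/n_T)P, Kp = p_C / (p_D p_E).
This yields a degree-2 equation in X; solving on (0,1), X = 0.772.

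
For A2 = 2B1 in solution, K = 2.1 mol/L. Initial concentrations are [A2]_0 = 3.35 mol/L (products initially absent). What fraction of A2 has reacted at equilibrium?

X = 0.325

Let X = conversion of A2; extent ξ = 3.35·X mol/L.
Concentrations: [A2] = 3.35 − 3.35X; [B1] = 6.7X.
K = [B1]^2 / ([A2]).
This equals 2.1 at X = 0.325 (the root in 0 < X < 1).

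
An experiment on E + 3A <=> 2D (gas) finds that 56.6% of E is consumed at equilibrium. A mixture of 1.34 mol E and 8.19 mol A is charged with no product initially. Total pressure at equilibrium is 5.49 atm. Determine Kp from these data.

Kp = 0.0407 atm^-2

Let X = conversion of E (basis 1.34 mol E); extent of reaction ξ = 1.34X.
Moles: n_E = 1.34 − 1.34X; n_A = 8.19 − 4.02X; n_D = 2.68X.
n_T = Σnᵢ = 9.53 − 2.68X.
At X = 0.566: n_E = 0.582, n_A = 5.91, n_D = 1.52, n_T = 8.01.
p_i = (n_i/n_T)·P. Kp = p_D^2 / (p_E p_A^3) = 0.0407 atm^-2.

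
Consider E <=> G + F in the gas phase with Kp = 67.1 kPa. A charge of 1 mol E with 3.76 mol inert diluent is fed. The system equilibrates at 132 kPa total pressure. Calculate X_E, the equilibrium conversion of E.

X = 0.783

Take 1 mol E as basis and let X be its fractional conversion, so ξ = X.
Species balance: n_E = 1 − X; n_G = X; n_F = X; n_I = 3.76 (inert).
n_T = Σnᵢ = 4.76 + X.
y_i = n_i/n_T, p_i = y_i·P. Kp = p_G p_F / (p_E).
Substituting and setting equal to 67.1 kPa gives a polynomial in X; the root in (0,1) is X = 0.783.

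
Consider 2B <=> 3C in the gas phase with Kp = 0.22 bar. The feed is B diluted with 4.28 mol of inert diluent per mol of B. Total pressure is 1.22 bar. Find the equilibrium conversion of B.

Take 1 mol B as basis and let X be its fractional conversion, so ξ = 0.5X.
Moles: n_B = 1 − X; n_C = 1.5X; n_I = 4.28 (inert).
Total moles n_T = 5.28 + 0.5X.
y_i = n_i/n_T, p_i = y_i·P. Kp = p_C^3 / (p_B^2).
This yields a degree-3 equation in X; solving on (0,1), X = 0.448.

X = 0.448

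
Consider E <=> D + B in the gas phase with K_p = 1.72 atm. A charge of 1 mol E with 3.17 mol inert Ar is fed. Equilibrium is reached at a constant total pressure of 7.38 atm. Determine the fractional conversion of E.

X = 0.637

Let X = conversion of E (basis 1 mol E); extent of reaction ξ = X.
At extent ξ: n_E = 1 − X; n_D = X; n_B = X; n_I = 3.17 (inert).
Total moles n_T = 4.17 + X.
y_i = n_i/n_T, p_i = y_i·P. K_p = p_D p_B / (p_E).
This yields a degree-2 equation in X; solving on (0,1), X = 0.637.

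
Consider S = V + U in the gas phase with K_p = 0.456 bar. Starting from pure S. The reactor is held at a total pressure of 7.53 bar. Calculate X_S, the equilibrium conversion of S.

Take 1 mol S as basis and let X be its fractional conversion, so ξ = X.
Moles: n_S = 1 − X; n_V = X; n_U = X.
Summing: n_T = 1 + X.
y_i = n_i/n_T, p_i = y_i·P. K_p = p_V p_U / (p_S).
This yields a degree-2 equation in X; solving on (0,1), X = 0.239.

X = 0.239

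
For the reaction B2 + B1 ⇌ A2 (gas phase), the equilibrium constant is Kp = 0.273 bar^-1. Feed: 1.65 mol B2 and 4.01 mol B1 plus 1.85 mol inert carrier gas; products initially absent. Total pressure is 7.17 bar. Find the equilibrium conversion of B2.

Let X = conversion of B2 (basis 1.65 mol B2); extent of reaction ξ = 1.65X.
Mole table: n_B2 = 1.65 − 1.65X; n_B1 = 4.01 − 1.65X; n_A2 = 1.65X; n_I = 1.85 (inert).
Total moles n_T = 7.51 − 1.65X.
y_i = n_i/n_T, p_i = y_i·P. Kp = p_A2 / (p_B2 p_B1).
Setting this equal to 0.273 bar^-1 and taking the physical root (0 < X < 1) gives X = 0.484.

X = 0.484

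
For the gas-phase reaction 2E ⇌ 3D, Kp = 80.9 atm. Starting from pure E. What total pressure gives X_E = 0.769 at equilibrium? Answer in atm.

Take 1 mol E as basis and let X be its fractional conversion, so ξ = 0.5X.
At extent ξ: n_E = 1 − X; n_D = 1.5X.
Summing: n_T = 1 + 0.5X.
Kp = p_D^3 / (p_E^2) with p_i = (n_i/n_T)·P.
At X = 0.769: the mole-fraction product g(X) = Π y_i^ν_i = 20.77. Since Kp = g(X)·P^{1}, P = (Kp/g)^(1/1) = (80.9/20.77)^(1/1) = 3.89 atm.

P = 3.89 atm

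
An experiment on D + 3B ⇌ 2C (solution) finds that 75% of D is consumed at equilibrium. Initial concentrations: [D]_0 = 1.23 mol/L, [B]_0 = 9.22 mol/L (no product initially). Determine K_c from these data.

Let X = conversion of D.
Concentrations: [D] = 1.23 − 1.23X; [B] = 9.22 − 3.69X; [C] = 2.46X.
At X = 0.75: [D] = 0.307, [B] = 6.45, [C] = 1.84.
K_c = [C]^2 / ([D] [B]^3) = 0.0412 (mol/L)^-2.

K_c = 0.0412 (mol/L)^-2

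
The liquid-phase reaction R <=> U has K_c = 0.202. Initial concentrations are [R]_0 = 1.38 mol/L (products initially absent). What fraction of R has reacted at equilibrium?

Let X = conversion of R; extent ξ = 1.38·X mol/L.
Concentrations: [R] = 1.38 − 1.38X; [U] = 1.38X.
K_c = [U] / ([R]).
This equals 0.202 at X = 0.168 (the root in 0 < X < 1).

X = 0.168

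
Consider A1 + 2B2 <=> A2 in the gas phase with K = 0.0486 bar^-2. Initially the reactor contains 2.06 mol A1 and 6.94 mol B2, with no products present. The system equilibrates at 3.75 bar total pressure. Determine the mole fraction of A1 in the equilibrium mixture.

Take 2.06 mol A1 as basis and let X be its fractional conversion, so ξ = 2.06X.
Moles: n_A1 = 2.06 − 2.06X; n_B2 = 6.94 − 4.12X; n_A2 = 2.06X.
Total moles n_T = 9 − 4.12X.
With p_i = (n_i/n_T)P, K = p_A2 / (p_A1 p_B2^2).
Equating to 0.0486 bar^-2 and solving on 0 < X < 1: X = 0.272.
Then n_A1 = 1.5, n_T = 7.88, so y_A1 = 0.190.

y_A1 = 0.190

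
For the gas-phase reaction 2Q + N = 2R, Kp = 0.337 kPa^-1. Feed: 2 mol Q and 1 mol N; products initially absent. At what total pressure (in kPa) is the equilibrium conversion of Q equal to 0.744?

P = 221 kPa

Basis: 2 mol Q initially; let X = conversion of Q. Extent ξ = X.
Mole table: n_Q = 2 − 2X; n_N = 1 − X; n_R = 2X.
Summing: n_T = 3 − X.
Kp = p_R^2 / (p_Q^2 p_N) with p_i = (n_i/n_T)·P.
At X = 0.744: the mole-fraction product g(X) = Π y_i^ν_i = 74.43. Since Kp = g(X)·P^{-1}, P = (g/Kp)^(1/1) = (74.43/0.337)^(1/1) = 221 kPa.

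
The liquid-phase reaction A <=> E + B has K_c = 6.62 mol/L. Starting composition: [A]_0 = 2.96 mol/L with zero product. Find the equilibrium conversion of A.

Let X = conversion of A; extent ξ = 2.96·X mol/L.
Concentrations: [A] = 2.96 − 2.96X; [E] = 2.96X; [B] = 2.96X.
K_c = [E] [B] / ([A]).
This equals 6.62 at X = 0.749 (the root in 0 < X < 1).

X = 0.749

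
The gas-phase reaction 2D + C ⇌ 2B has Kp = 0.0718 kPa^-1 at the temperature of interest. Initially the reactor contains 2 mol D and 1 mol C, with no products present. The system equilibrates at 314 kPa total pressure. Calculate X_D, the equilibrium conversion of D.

X = 0.648

Basis: 2 mol D initially; let X = conversion of D. Extent ξ = X.
Mole table: n_D = 2 − 2X; n_C = 1 − X; n_B = 2X.
Summing: n_T = 3 − X.
y_i = n_i/n_T, p_i = y_i·P. Kp = p_B^2 / (p_D^2 p_C).
Equating to 0.0718 kPa^-1 and solving on 0 < X < 1: X = 0.648.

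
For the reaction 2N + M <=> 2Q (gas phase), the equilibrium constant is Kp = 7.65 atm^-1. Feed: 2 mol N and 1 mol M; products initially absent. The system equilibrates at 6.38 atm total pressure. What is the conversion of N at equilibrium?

Let X = conversion of N (basis 2 mol N); extent of reaction ξ = X.
At extent ξ: n_N = 2 − 2X; n_M = 1 − X; n_Q = 2X.
Summing: n_T = 3 − X.
Mole fractions y_i = n_i/n_T; Kp = p_Q^2 / (p_N^2 p_M) with p_i = y_i·P.
Substituting and setting equal to 7.65 atm^-1 gives a polynomial in X; the root in (0,1) is X = 0.712.

X = 0.712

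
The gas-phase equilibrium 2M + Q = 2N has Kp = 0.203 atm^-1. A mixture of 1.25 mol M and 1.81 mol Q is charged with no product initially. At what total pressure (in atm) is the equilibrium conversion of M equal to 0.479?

P = 7.61 atm

Let X = conversion of M (basis 1.25 mol M); extent of reaction ξ = 0.625X.
Moles: n_M = 1.25 − 1.25X; n_Q = 1.81 − 0.625X; n_N = 1.25X.
Summing: n_T = 3.06 − 0.625X.
Kp = p_N^2 / (p_M^2 p_Q) with p_i = (n_i/n_T)·P.
At X = 0.479: the mole-fraction product g(X) = Π y_i^ν_i = 1.545. Since Kp = g(X)·P^{-1}, P = (g/Kp)^(1/1) = (1.545/0.203)^(1/1) = 7.61 atm.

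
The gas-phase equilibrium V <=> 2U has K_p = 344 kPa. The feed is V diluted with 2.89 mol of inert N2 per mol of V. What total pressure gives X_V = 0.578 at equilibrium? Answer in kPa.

Take 1 mol V as basis and let X be its fractional conversion, so ξ = X.
At extent ξ: n_V = 1 − X; n_U = 2X; n_I = 2.89 (inert).
Total moles n_T = 3.89 + X.
K_p = p_U^2 / (p_V) with p_i = (n_i/n_T)·P.
At X = 0.578: the mole-fraction product g(X) = Π y_i^ν_i = 0.7087. Since K_p = g(X)·P^{1}, P = (K_p/g)^(1/1) = (344/0.7087)^(1/1) = 485 kPa.

P = 485 kPa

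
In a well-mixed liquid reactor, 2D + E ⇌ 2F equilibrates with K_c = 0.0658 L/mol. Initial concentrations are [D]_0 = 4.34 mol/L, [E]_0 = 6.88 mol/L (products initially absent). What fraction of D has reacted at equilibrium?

Let X = conversion of D; extent ξ = 4.34X/2 mol/L.
Concentrations: [D] = 4.34 − 4.34X; [E] = 6.88 − 2.17X; [F] = 4.34X.
K_c = [F]^2 / ([D]^2 [E]).
Equating to 0.0658 L/mol: the physical root is X = 0.387.

X = 0.387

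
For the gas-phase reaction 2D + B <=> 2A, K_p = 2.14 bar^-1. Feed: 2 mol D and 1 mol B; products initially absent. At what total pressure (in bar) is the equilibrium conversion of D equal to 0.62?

P = 7.79 bar

Take 2 mol D as basis and let X be its fractional conversion, so ξ = X.
Moles: n_D = 2 − 2X; n_B = 1 − X; n_A = 2X.
n_T = Σnᵢ = 3 − X.
K_p = p_A^2 / (p_D^2 p_B) with p_i = (n_i/n_T)·P.
At X = 0.62: the mole-fraction product g(X) = Π y_i^ν_i = 16.67. Since K_p = g(X)·P^{-1}, P = (g/K_p)^(1/1) = (16.67/2.14)^(1/1) = 7.79 bar.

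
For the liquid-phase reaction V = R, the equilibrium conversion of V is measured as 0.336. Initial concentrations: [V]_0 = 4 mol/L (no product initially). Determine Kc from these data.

Kc = 0.506

Let X = conversion of V.
Concentrations: [V] = 4 − 4X; [R] = 4X.
At X = 0.336: [V] = 2.66, [R] = 1.34.
Kc = [R] / ([V]) = 0.506.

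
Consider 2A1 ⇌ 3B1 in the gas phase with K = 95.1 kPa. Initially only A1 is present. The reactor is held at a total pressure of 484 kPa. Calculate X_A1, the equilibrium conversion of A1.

X = 0.316

Take 1 mol A1 as basis and let X be its fractional conversion, so ξ = 0.5X.
Species balance: n_A1 = 1 − X; n_B1 = 1.5X.
Summing: n_T = 1 + 0.5X.
y_i = n_i/n_T, p_i = y_i·P. K = p_B1^3 / (p_A1^2).
Setting this equal to 95.1 kPa and taking the physical root (0 < X < 1) gives X = 0.316.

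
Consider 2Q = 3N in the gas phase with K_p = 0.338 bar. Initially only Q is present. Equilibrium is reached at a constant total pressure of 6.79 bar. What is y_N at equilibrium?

y_N = 0.292

Let X = conversion of Q (basis 1 mol Q); extent of reaction ξ = 0.5X.
At extent ξ: n_Q = 1 − X; n_N = 1.5X.
Total moles n_T = 1 + 0.5X.
y_i = n_i/n_T, p_i = y_i·P. K_p = p_N^3 / (p_Q^2).
Setting this equal to 0.338 bar and taking the physical root (0 < X < 1) gives X = 0.216.
Then n_N = 0.324, n_T = 1.11, so y_N = 0.292.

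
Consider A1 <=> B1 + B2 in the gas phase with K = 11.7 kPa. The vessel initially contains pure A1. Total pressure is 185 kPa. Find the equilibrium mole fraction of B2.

Take 1 mol A1 as basis and let X be its fractional conversion, so ξ = X.
At extent ξ: n_A1 = 1 − X; n_B1 = X; n_B2 = X.
n_T = Σnᵢ = 1 + X.
Mole fractions y_i = n_i/n_T; K = p_B1 p_B2 / (p_A1) with p_i = y_i·P.
Substituting and setting equal to 11.7 kPa gives a polynomial in X; the root in (0,1) is X = 0.244.
Then n_B2 = 0.244, n_T = 1.24, so y_B2 = 0.196.

y_B2 = 0.196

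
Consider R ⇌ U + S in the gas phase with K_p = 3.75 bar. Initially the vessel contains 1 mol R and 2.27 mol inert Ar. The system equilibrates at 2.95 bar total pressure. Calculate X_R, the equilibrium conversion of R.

Basis: 1 mol R initially; let X = conversion of R. Extent ξ = X.
Mole table: n_R = 1 − X; n_U = X; n_S = X; n_I = 2.27 (inert).
Summing: n_T = 3.27 + X.
y_i = n_i/n_T, p_i = y_i·P. K_p = p_U p_S / (p_R).
Setting this equal to 3.75 bar and taking the physical root (0 < X < 1) gives X = 0.859.

X = 0.859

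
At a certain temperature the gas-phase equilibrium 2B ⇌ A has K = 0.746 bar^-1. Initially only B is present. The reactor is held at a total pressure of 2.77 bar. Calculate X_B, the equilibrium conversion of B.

X = 0.671

Take 1 mol B as basis and let X be its fractional conversion, so ξ = 0.5X.
At extent ξ: n_B = 1 − X; n_A = 0.5X.
n_T = Σnᵢ = 1 − 0.5X.
Mole fractions y_i = n_i/n_T; K = p_A / (p_B^2) with p_i = y_i·P.
Equating to 0.746 bar^-1 and solving on 0 < X < 1: X = 0.671.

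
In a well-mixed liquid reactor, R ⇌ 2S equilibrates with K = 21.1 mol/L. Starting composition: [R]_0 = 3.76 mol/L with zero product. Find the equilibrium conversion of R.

X = 0.675

Let X = conversion of R; extent ξ = 3.76·X mol/L.
Concentrations: [R] = 3.76 − 3.76X; [S] = 7.52X.
K = [S]^2 / ([R]).
Setting equal to 21.1 and solving for X on (0,1) gives X = 0.675.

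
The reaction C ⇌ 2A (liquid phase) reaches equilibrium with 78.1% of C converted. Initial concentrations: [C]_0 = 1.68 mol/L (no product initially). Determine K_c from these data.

Let X = conversion of C.
Concentrations: [C] = 1.68 − 1.68X; [A] = 3.36X.
At X = 0.781: [C] = 0.368, [A] = 2.62.
K_c = [A]^2 / ([C]) = 18.7 mol/L.

K_c = 18.7 mol/L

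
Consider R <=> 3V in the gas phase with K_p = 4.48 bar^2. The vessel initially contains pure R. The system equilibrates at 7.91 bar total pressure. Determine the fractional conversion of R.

Take 1 mol R as basis and let X be its fractional conversion, so ξ = X.
Moles: n_R = 1 − X; n_V = 3X.
n_T = Σnᵢ = 1 + 2X.
y_i = n_i/n_T, p_i = y_i·P. K_p = p_V^3 / (p_R).
Equating to 4.48 bar^2 and solving on 0 < X < 1: X = 0.157.

X = 0.157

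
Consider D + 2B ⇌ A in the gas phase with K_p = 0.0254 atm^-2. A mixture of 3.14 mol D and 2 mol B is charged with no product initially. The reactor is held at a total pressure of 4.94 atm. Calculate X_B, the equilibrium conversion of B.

X = 0.205

Basis: 2 mol B initially; let X = conversion of B. Extent ξ = X.
Species balance: n_D = 3.14 − X; n_B = 2 − 2X; n_A = X.
Summing: n_T = 5.14 − 2X.
Mole fractions y_i = n_i/n_T; K_p = p_A / (p_D p_B^2) with p_i = y_i·P.
Equating to 0.0254 atm^-2 and solving on 0 < X < 1: X = 0.205.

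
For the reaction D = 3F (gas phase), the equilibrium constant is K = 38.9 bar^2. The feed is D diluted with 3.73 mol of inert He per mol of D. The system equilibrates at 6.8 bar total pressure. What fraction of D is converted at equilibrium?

X = 0.703

Let X = conversion of D (basis 1 mol D); extent of reaction ξ = X.
Moles: n_D = 1 − X; n_F = 3X; n_I = 3.73 (inert).
n_T = Σnᵢ = 4.73 + 2X.
y_i = n_i/n_T, p_i = y_i·P. K = p_F^3 / (p_D).
Equating to 38.9 bar^2 and solving on 0 < X < 1: X = 0.703.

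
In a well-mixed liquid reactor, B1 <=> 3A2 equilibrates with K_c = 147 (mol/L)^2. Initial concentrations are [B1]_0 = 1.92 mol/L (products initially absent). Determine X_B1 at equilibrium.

X = 0.733

Let X = conversion of B1; extent ξ = 1.92·X mol/L.
Concentrations: [B1] = 1.92 − 1.92X; [A2] = 5.76X.
K_c = [A2]^3 / ([B1]).
This equals 147 at X = 0.733 (the root in 0 < X < 1).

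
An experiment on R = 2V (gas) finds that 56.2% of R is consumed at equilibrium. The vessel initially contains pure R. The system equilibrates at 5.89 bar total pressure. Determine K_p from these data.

K_p = 10.9 bar

Take 1 mol R as basis and let X be its fractional conversion, so ξ = X.
Moles: n_R = 1 − X; n_V = 2X.
Summing: n_T = 1 + X.
At X = 0.562: n_R = 0.438, n_V = 1.12, n_T = 1.56.
p_i = (n_i/n_T)·P. K_p = p_V^2 / (p_R) = 10.9 bar.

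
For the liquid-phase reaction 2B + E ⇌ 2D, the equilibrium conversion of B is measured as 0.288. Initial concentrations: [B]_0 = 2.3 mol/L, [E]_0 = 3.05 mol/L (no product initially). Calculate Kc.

Let X = conversion of B.
Concentrations: [B] = 2.3 − 2.3X; [E] = 3.05 − 1.15X; [D] = 2.3X.
At X = 0.288: [B] = 1.64, [E] = 2.72, [D] = 0.662.
Kc = [D]^2 / ([B]^2 [E]) = 0.0602 L/mol.

Kc = 0.0602 L/mol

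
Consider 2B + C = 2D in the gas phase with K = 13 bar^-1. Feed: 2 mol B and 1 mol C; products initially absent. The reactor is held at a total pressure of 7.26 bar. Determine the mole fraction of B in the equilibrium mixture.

Take 2 mol B as basis and let X be its fractional conversion, so ξ = X.
Species balance: n_B = 2 − 2X; n_C = 1 − X; n_D = 2X.
Total moles n_T = 3 − X.
y_i = n_i/n_T, p_i = y_i·P. K = p_D^2 / (p_B^2 p_C).
Setting this equal to 13 bar^-1 and taking the physical root (0 < X < 1) gives X = 0.761.
Then n_B = 0.479, n_T = 2.24, so y_B = 0.214.

y_B = 0.214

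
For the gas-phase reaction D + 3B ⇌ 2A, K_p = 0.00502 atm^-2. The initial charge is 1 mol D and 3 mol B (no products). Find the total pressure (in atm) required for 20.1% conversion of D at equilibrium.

Basis: 1 mol D initially; let X = conversion of D. Extent ξ = X.
At extent ξ: n_D = 1 − X; n_B = 3 − 3X; n_A = 2X.
n_T = Σnᵢ = 4 − 2X.
K_p = p_A^2 / (p_D p_B^3) with p_i = (n_i/n_T)·P.
At X = 0.201: the mole-fraction product g(X) = Π y_i^ν_i = 0.1901. Since K_p = g(X)·P^{-2}, P = (g/K_p)^(1/2) = (0.1901/0.00502)^(1/2) = 6.15 atm.

P = 6.15 atm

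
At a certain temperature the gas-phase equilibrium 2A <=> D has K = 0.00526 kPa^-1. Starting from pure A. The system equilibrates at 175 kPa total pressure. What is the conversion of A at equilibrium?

Take 1 mol A as basis and let X be its fractional conversion, so ξ = 0.5X.
Moles: n_A = 1 − X; n_D = 0.5X.
n_T = Σnᵢ = 1 − 0.5X.
With p_i = (n_i/n_T)P, K = p_D / (p_A^2).
This yields a degree-2 equation in X; solving on (0,1), X = 0.538.

X = 0.538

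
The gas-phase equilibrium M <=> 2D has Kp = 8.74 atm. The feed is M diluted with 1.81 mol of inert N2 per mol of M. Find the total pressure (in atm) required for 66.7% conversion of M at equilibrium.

P = 5.69 atm

Basis: 1 mol M initially; let X = conversion of M. Extent ξ = X.
Moles: n_M = 1 − X; n_D = 2X; n_I = 1.81 (inert).
Summing: n_T = 2.81 + X.
Kp = p_D^2 / (p_M) with p_i = (n_i/n_T)·P.
At X = 0.667: the mole-fraction product g(X) = Π y_i^ν_i = 1.537. Since Kp = g(X)·P^{1}, P = (Kp/g)^(1/1) = (8.74/1.537)^(1/1) = 5.69 atm.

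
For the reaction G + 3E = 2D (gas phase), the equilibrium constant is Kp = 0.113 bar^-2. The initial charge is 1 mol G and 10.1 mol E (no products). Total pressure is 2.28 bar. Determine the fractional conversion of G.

X = 0.592

Basis: 1 mol G initially; let X = conversion of G. Extent ξ = X.
Moles: n_G = 1 − X; n_E = 10.1 − 3X; n_D = 2X.
Summing: n_T = 11.1 − 2X.
y_i = n_i/n_T, p_i = y_i·P. Kp = p_D^2 / (p_G p_E^3).
This yields a degree-4 equation in X; solving on (0,1), X = 0.592.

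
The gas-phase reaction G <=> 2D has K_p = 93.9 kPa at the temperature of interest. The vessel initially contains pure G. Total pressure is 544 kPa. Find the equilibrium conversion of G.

X = 0.203

Let X = conversion of G (basis 1 mol G); extent of reaction ξ = X.
At extent ξ: n_G = 1 − X; n_D = 2X.
Total moles n_T = 1 + X.
y_i = n_i/n_T, p_i = y_i·P. K_p = p_D^2 / (p_G).
Setting this equal to 93.9 kPa and taking the physical root (0 < X < 1) gives X = 0.203.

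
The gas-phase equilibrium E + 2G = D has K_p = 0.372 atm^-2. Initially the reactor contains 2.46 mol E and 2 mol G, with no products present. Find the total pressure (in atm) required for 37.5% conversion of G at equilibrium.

Basis: 2 mol G initially; let X = conversion of G. Extent ξ = X.
At extent ξ: n_E = 2.46 − X; n_G = 2 − 2X; n_D = X.
Summing: n_T = 4.46 − 2X.
K_p = p_D / (p_E p_G^2) with p_i = (n_i/n_T)·P.
At X = 0.375: the mole-fraction product g(X) = Π y_i^ν_i = 1.584. Since K_p = g(X)·P^{-2}, P = (g/K_p)^(1/2) = (1.584/0.372)^(1/2) = 2.06 atm.

P = 2.06 atm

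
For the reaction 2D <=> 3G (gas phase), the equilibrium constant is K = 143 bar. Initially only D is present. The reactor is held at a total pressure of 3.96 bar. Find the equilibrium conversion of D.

Take 1 mol D as basis and let X be its fractional conversion, so ξ = 0.5X.
Species balance: n_D = 1 − X; n_G = 1.5X.
Total moles n_T = 1 + 0.5X.
y_i = n_i/n_T, p_i = y_i·P. K = p_G^3 / (p_D^2).
Substituting and setting equal to 143 bar gives a polynomial in X; the root in (0,1) is X = 0.812.

X = 0.812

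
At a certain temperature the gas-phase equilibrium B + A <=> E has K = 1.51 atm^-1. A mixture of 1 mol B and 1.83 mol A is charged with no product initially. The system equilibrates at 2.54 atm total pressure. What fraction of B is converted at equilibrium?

X = 0.673

Take 1 mol B as basis and let X be its fractional conversion, so ξ = X.
Species balance: n_B = 1 − X; n_A = 1.83 − X; n_E = X.
Total moles n_T = 2.83 − X.
With p_i = (n_i/n_T)P, K = p_E / (p_B p_A).
This yields a degree-2 equation in X; solving on (0,1), X = 0.673.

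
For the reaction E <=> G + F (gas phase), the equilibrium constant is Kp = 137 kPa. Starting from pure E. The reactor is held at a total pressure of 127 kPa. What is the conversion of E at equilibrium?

Take 1 mol E as basis and let X be its fractional conversion, so ξ = X.
At extent ξ: n_E = 1 − X; n_G = X; n_F = X.
Summing: n_T = 1 + X.
y_i = n_i/n_T, p_i = y_i·P. Kp = p_G p_F / (p_E).
Substituting and setting equal to 137 kPa gives a polynomial in X; the root in (0,1) is X = 0.720.

X = 0.720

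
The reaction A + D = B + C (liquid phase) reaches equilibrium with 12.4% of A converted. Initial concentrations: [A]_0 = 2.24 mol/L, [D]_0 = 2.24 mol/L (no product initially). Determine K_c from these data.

K_c = 0.02

Let X = conversion of A.
Concentrations: [A] = 2.24 − 2.24X; [D] = 2.24 − 2.24X; [B] = 2.24X; [C] = 2.24X.
At X = 0.124: [A] = 1.96, [D] = 1.96, [B] = 0.278, [C] = 0.278.
K_c = [B] [C] / ([A] [D]) = 0.02.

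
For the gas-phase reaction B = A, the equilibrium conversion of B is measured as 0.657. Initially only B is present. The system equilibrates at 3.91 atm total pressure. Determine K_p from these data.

K_p = 1.92

Basis: 1 mol B initially; let X = conversion of B. Extent ξ = X.
Species balance: n_B = 1 − X; n_A = X.
Total moles n_T = 1 (Δν = 0, constant).
At X = 0.657: n_B = 0.343, n_A = 0.657, n_T = 1.
p_i = (n_i/n_T)·P. K_p = p_A / (p_B) = 1.92.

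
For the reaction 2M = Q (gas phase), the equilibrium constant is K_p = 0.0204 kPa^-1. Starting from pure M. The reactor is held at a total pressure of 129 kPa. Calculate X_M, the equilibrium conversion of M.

Let X = conversion of M (basis 1 mol M); extent of reaction ξ = 0.5X.
Species balance: n_M = 1 − X; n_Q = 0.5X.
n_T = Σnᵢ = 1 − 0.5X.
Mole fractions y_i = n_i/n_T; K_p = p_Q / (p_M^2) with p_i = y_i·P.
This yields a degree-2 equation in X; solving on (0,1), X = 0.705.

X = 0.705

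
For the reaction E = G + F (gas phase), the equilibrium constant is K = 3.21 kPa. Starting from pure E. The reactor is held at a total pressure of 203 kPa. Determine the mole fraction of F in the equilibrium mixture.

y_F = 0.111

Basis: 1 mol E initially; let X = conversion of E. Extent ξ = X.
Mole table: n_E = 1 − X; n_G = X; n_F = X.
n_T = Σnᵢ = 1 + X.
With p_i = (n_i/n_T)P, K = p_G p_F / (p_E).
Substituting and setting equal to 3.21 kPa gives a polynomial in X; the root in (0,1) is X = 0.125.
Then n_F = 0.125, n_T = 1.12, so y_F = 0.111.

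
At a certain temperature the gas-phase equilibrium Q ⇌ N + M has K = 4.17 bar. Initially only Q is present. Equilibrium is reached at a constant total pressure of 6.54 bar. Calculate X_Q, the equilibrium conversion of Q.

Take 1 mol Q as basis and let X be its fractional conversion, so ξ = X.
Moles: n_Q = 1 − X; n_N = X; n_M = X.
Total moles n_T = 1 + X.
y_i = n_i/n_T, p_i = y_i·P. K = p_N p_M / (p_Q).
Setting this equal to 4.17 bar and taking the physical root (0 < X < 1) gives X = 0.624.

X = 0.624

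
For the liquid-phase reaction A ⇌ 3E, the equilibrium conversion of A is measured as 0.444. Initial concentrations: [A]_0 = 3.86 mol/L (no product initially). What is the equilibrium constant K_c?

Let X = conversion of A.
Concentrations: [A] = 3.86 − 3.86X; [E] = 11.6X.
At X = 0.444: [A] = 2.15, [E] = 5.14.
K_c = [E]^3 / ([A]) = 63.3 (mol/L)^2.

K_c = 63.3 (mol/L)^2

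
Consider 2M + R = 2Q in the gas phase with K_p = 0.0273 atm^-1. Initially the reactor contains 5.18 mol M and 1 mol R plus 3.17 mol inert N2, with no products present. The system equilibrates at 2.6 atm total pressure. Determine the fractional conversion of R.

X = 0.190

Basis: 1 mol R initially; let X = conversion of R. Extent ξ = X.
Moles: n_M = 5.18 − 2X; n_R = 1 − X; n_Q = 2X; n_I = 3.17 (inert).
Summing: n_T = 9.35 − X.
y_i = n_i/n_T, p_i = y_i·P. K_p = p_Q^2 / (p_M^2 p_R).
Equating to 0.0273 atm^-1 and solving on 0 < X < 1: X = 0.190.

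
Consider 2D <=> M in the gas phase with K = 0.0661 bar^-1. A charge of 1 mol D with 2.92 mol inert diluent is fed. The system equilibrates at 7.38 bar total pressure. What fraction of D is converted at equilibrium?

X = 0.174

Basis: 1 mol D initially; let X = conversion of D. Extent ξ = 0.5X.
Moles: n_D = 1 − X; n_M = 0.5X; n_I = 2.92 (inert).
Total moles n_T = 3.92 − 0.5X.
y_i = n_i/n_T, p_i = y_i·P. K = p_M / (p_D^2).
Substituting and setting equal to 0.0661 bar^-1 gives a polynomial in X; the root in (0,1) is X = 0.174.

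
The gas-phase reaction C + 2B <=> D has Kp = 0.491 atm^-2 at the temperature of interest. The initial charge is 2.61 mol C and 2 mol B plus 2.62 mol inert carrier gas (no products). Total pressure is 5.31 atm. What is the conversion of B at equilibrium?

X = 0.568

Take 2 mol B as basis and let X be its fractional conversion, so ξ = X.
At extent ξ: n_C = 2.61 − X; n_B = 2 − 2X; n_D = X; n_I = 2.62 (inert).
Summing: n_T = 7.23 − 2X.
Mole fractions y_i = n_i/n_T; Kp = p_D / (p_C p_B^2) with p_i = y_i·P.
Setting this equal to 0.491 atm^-2 and taking the physical root (0 < X < 1) gives X = 0.568.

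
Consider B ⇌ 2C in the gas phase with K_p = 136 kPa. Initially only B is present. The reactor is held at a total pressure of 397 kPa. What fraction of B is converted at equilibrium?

Let X = conversion of B (basis 1 mol B); extent of reaction ξ = X.
Species balance: n_B = 1 − X; n_C = 2X.
Total moles n_T = 1 + X.
y_i = n_i/n_T, p_i = y_i·P. K_p = p_C^2 / (p_B).
This yields a degree-2 equation in X; solving on (0,1), X = 0.281.

X = 0.281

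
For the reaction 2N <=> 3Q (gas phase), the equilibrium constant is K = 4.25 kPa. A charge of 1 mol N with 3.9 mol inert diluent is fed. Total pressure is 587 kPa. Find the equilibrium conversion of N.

X = 0.191

Let X = conversion of N (basis 1 mol N); extent of reaction ξ = 0.5X.
Moles: n_N = 1 − X; n_Q = 1.5X; n_I = 3.9 (inert).
Summing: n_T = 4.9 + 0.5X.
With p_i = (n_i/n_T)P, K = p_Q^3 / (p_N^2).
This yields a degree-3 equation in X; solving on (0,1), X = 0.191.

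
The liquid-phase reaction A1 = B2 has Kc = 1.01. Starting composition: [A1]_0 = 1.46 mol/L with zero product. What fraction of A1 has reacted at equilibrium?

Let X = conversion of A1; extent ξ = 1.46·X mol/L.
Concentrations: [A1] = 1.46 − 1.46X; [B2] = 1.46X.
Kc = [B2] / ([A1]).
Solving Kc = 1.01 for X ∈ (0,1): X = 0.502.

X = 0.502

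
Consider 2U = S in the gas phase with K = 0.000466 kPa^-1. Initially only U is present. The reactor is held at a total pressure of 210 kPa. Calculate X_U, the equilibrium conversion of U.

Basis: 1 mol U initially; let X = conversion of U. Extent ξ = 0.5X.
Moles: n_U = 1 − X; n_S = 0.5X.
Total moles n_T = 1 − 0.5X.
Mole fractions y_i = n_i/n_T; K = p_S / (p_U^2) with p_i = y_i·P.
This yields a degree-2 equation in X; solving on (0,1), X = 0.152.

X = 0.152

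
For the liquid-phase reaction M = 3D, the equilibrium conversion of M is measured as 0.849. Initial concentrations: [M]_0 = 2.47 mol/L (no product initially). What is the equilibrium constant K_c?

Let X = conversion of M.
Concentrations: [M] = 2.47 − 2.47X; [D] = 7.41X.
At X = 0.849: [M] = 0.373, [D] = 6.29.
K_c = [D]^3 / ([M]) = 668 (mol/L)^2.

K_c = 668 (mol/L)^2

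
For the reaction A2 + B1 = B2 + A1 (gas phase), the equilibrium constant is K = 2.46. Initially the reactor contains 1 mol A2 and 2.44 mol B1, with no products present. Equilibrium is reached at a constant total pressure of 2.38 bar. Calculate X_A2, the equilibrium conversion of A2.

Take 1 mol A2 as basis and let X be its fractional conversion, so ξ = X.
Moles: n_A2 = 1 − X; n_B1 = 2.44 − X; n_B2 = X; n_A1 = X.
Since Δν = 0, n_T = 3.44 throughout.
y_i = n_i/n_T, p_i = y_i·P. K = p_B2 p_A1 / (p_A2 p_B1).
Equating to 2.46 and solving on 0 < X < 1: X = 0.827.

X = 0.827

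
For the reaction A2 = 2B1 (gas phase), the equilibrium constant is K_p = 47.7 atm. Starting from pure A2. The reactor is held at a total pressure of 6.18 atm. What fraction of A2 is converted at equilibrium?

Basis: 1 mol A2 initially; let X = conversion of A2. Extent ξ = X.
Species balance: n_A2 = 1 − X; n_B1 = 2X.
n_T = Σnᵢ = 1 + X.
y_i = n_i/n_T, p_i = y_i·P. K_p = p_B1^2 / (p_A2).
This yields a degree-2 equation in X; solving on (0,1), X = 0.812.

X = 0.812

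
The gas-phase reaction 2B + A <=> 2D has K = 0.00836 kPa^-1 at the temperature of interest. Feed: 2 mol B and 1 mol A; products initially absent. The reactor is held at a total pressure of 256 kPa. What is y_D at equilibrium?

y_D = 0.317

Let X = conversion of B (basis 2 mol B); extent of reaction ξ = X.
Mole table: n_B = 2 − 2X; n_A = 1 − X; n_D = 2X.
n_T = Σnᵢ = 3 − X.
Mole fractions y_i = n_i/n_T; K = p_D^2 / (p_B^2 p_A) with p_i = y_i·P.
Setting this equal to 0.00836 kPa^-1 and taking the physical root (0 < X < 1) gives X = 0.411.
Then n_D = 0.822, n_T = 2.59, so y_D = 0.317.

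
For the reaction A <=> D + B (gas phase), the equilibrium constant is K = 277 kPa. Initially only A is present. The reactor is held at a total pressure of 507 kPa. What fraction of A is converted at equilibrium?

Take 1 mol A as basis and let X be its fractional conversion, so ξ = X.
Mole table: n_A = 1 − X; n_D = X; n_B = X.
Total moles n_T = 1 + X.
Mole fractions y_i = n_i/n_T; K = p_D p_B / (p_A) with p_i = y_i·P.
Equating to 277 kPa and solving on 0 < X < 1: X = 0.594.

X = 0.594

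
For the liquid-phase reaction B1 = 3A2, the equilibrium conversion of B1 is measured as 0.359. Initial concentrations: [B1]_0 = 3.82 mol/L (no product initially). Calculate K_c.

Let X = conversion of B1.
Concentrations: [B1] = 3.82 − 3.82X; [A2] = 11.5X.
At X = 0.359: [B1] = 2.45, [A2] = 4.11.
K_c = [A2]^3 / ([B1]) = 28.4 (mol/L)^2.

K_c = 28.4 (mol/L)^2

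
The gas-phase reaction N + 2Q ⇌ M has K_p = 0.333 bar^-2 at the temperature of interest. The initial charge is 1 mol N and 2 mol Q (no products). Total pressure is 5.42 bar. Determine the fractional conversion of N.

X = 0.635

Take 1 mol N as basis and let X be its fractional conversion, so ξ = X.
Moles: n_N = 1 − X; n_Q = 2 − 2X; n_M = X.
Total moles n_T = 3 − 2X.
Mole fractions y_i = n_i/n_T; K_p = p_M / (p_N p_Q^2) with p_i = y_i·P.
This yields a degree-3 equation in X; solving on (0,1), X = 0.635.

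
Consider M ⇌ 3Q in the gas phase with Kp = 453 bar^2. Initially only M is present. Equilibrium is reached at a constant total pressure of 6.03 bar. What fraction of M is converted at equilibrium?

Let X = conversion of M (basis 1 mol M); extent of reaction ξ = X.
Species balance: n_M = 1 − X; n_Q = 3X.
Total moles n_T = 1 + 2X.
Mole fractions y_i = n_i/n_T; Kp = p_Q^3 / (p_M) with p_i = y_i·P.
This yields a degree-3 equation in X; solving on (0,1), X = 0.826.

X = 0.826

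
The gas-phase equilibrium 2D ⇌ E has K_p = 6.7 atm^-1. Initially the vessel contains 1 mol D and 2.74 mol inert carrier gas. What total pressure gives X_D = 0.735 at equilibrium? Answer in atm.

P = 2.63 atm

Basis: 1 mol D initially; let X = conversion of D. Extent ξ = 0.5X.
Species balance: n_D = 1 − X; n_E = 0.5X; n_I = 2.74 (inert).
Summing: n_T = 3.74 − 0.5X.
K_p = p_E / (p_D^2) with p_i = (n_i/n_T)·P.
At X = 0.735: the mole-fraction product g(X) = Π y_i^ν_i = 17.65. Since K_p = g(X)·P^{-1}, P = (g/K_p)^(1/1) = (17.65/6.7)^(1/1) = 2.63 atm.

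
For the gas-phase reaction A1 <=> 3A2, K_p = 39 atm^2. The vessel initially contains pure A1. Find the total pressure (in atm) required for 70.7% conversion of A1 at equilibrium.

P = 2.64 atm

Take 1 mol A1 as basis and let X be its fractional conversion, so ξ = X.
Species balance: n_A1 = 1 − X; n_A2 = 3X.
Summing: n_T = 1 + 2X.
K_p = p_A2^3 / (p_A1) with p_i = (n_i/n_T)·P.
At X = 0.707: the mole-fraction product g(X) = Π y_i^ν_i = 5.588. Since K_p = g(X)·P^{2}, P = (K_p/g)^(1/2) = (39/5.588)^(1/2) = 2.64 atm.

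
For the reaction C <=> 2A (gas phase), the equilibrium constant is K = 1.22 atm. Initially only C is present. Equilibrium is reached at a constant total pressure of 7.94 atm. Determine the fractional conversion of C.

X = 0.192

Take 1 mol C as basis and let X be its fractional conversion, so ξ = X.
Mole table: n_C = 1 − X; n_A = 2X.
Total moles n_T = 1 + X.
y_i = n_i/n_T, p_i = y_i·P. K = p_A^2 / (p_C).
Substituting and setting equal to 1.22 atm gives a polynomial in X; the root in (0,1) is X = 0.192.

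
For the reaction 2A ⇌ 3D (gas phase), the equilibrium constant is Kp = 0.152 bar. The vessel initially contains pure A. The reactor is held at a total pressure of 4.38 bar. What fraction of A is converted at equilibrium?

Take 1 mol A as basis and let X be its fractional conversion, so ξ = 0.5X.
Species balance: n_A = 1 − X; n_D = 1.5X.
Total moles n_T = 1 + 0.5X.
With p_i = (n_i/n_T)P, Kp = p_D^3 / (p_A^2).
Substituting and setting equal to 0.152 bar gives a polynomial in X; the root in (0,1) is X = 0.194.

X = 0.194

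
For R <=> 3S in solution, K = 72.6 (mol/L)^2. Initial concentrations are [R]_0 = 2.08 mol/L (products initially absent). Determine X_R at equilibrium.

X = 0.619

Let X = conversion of R; extent ξ = 2.08·X mol/L.
Concentrations: [R] = 2.08 − 2.08X; [S] = 6.24X.
K = [S]^3 / ([R]).
Setting equal to 72.6 and solving for X on (0,1) gives X = 0.619.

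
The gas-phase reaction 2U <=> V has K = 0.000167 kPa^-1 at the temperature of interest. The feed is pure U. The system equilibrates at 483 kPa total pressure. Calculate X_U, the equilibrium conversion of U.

X = 0.130

Take 1 mol U as basis and let X be its fractional conversion, so ξ = 0.5X.
Moles: n_U = 1 − X; n_V = 0.5X.
n_T = Σnᵢ = 1 − 0.5X.
Mole fractions y_i = n_i/n_T; K = p_V / (p_U^2) with p_i = y_i·P.
This yields a degree-2 equation in X; solving on (0,1), X = 0.130.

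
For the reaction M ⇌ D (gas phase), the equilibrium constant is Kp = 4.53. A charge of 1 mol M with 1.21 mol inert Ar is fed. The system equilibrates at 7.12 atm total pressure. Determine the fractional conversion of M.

X = 0.819

Let X = conversion of M (basis 1 mol M); extent of reaction ξ = X.
Moles: n_M = 1 − X; n_D = X; n_I = 1.21 (inert).
Since Δν = 0, n_T = 2.21 throughout.
Mole fractions y_i = n_i/n_T; Kp = p_D / (p_M) with p_i = y_i·P.
Setting this equal to 4.53 and taking the physical root (0 < X < 1) gives X = 0.819.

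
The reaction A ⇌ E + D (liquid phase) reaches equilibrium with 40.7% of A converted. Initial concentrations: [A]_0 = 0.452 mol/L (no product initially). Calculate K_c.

K_c = 0.126 mol/L

Let X = conversion of A.
Concentrations: [A] = 0.452 − 0.452X; [E] = 0.452X; [D] = 0.452X.
At X = 0.407: [A] = 0.268, [E] = 0.184, [D] = 0.184.
K_c = [E] [D] / ([A]) = 0.126 mol/L.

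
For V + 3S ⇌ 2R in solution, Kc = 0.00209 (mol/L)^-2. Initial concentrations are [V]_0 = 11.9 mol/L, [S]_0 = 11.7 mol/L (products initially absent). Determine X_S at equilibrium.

X = 0.375

Let X = conversion of S; extent ξ = 11.7X/3 mol/L.
Concentrations: [V] = 11.9 − 3.9X; [S] = 11.7 − 11.7X; [R] = 7.8X.
Kc = [R]^2 / ([V] [S]^3).
Setting equal to 0.00209 and solving for X on (0,1) gives X = 0.375.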